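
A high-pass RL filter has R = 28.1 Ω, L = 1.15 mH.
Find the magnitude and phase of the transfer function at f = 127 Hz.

Step 1 — Angular frequency: ω = 2π·127 = 798 rad/s.
Step 2 — Transfer function: H(jω) = jωL/(R + jωL).
Step 3 — Numerator jωL = j·0.9177; denominator R + jωL = 28.1 + j0.9177.
Step 4 — H = 0.001065 + j0.03262.
Step 5 — Magnitude: |H| = 0.03264 (-29.7 dB); phase: φ = 88.1°.

|H| = 0.03264 (-29.7 dB), φ = 88.1°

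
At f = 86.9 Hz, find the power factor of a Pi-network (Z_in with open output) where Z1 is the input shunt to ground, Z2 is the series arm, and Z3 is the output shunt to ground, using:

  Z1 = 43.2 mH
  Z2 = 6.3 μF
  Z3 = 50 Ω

Step 1 — Angular frequency: ω = 2π·f = 2π·86.9 = 546 rad/s.
Step 2 — Component impedances:
  Z1: Z = jωL = j·546·0.0432 = 0 + j23.59 Ω
  Z2: Z = 1/(jωC) = -j/(ω·C) = 0 - j290.7 Ω
  Z3: Z = R = 50 Ω
Step 3 — With open output, the series arm Z2 and the output shunt Z3 appear in series to ground: Z2 + Z3 = 50 - j290.7 Ω.
Step 4 — Parallel with input shunt Z1: Z_in = Z1 || (Z2 + Z3) = 0.3767 + j25.6 Ω = 25.6∠89.2° Ω.
Step 5 — Power factor: PF = cos(φ) = Re(Z)/|Z| = 0.3767/25.6 = 0.01471.
Step 6 — Type: Im(Z) = 25.6 ⇒ lagging (phase φ = 89.2°).

PF = 0.01471 (lagging, φ = 89.2°)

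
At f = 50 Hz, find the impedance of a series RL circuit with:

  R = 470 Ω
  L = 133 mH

Step 1 — Angular frequency: ω = 2π·f = 2π·50 = 314.2 rad/s.
Step 2 — Component impedances:
  R: Z = R = 470 Ω
  L: Z = jωL = j·314.2·0.133 = 0 + j41.78 Ω
Step 3 — Series combination: Z_total = R + L = 470 + j41.78 Ω = 471.9∠5.1° Ω.

Z = 470 + j41.78 Ω = 471.9∠5.1° Ω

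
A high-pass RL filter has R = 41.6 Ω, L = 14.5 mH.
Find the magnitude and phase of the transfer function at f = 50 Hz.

Step 1 — Angular frequency: ω = 2π·50 = 314.2 rad/s.
Step 2 — Transfer function: H(jω) = jωL/(R + jωL).
Step 3 — Numerator jωL = j·4.555; denominator R + jωL = 41.6 + j4.555.
Step 4 — H = 0.01185 + j0.1082.
Step 5 — Magnitude: |H| = 0.1089 (-19.3 dB); phase: φ = 83.8°.

|H| = 0.1089 (-19.3 dB), φ = 83.8°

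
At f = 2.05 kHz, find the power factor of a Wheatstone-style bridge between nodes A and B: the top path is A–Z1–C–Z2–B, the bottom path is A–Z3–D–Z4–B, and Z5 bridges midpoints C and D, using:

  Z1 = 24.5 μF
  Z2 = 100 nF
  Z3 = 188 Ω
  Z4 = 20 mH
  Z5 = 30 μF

Step 1 — Angular frequency: ω = 2π·f = 2π·2050 = 1.288e+04 rad/s.
Step 2 — Component impedances:
  Z1: Z = 1/(jωC) = -j/(ω·C) = 0 - j3.169 Ω
  Z2: Z = 1/(jωC) = -j/(ω·C) = 0 - j776.4 Ω
  Z3: Z = R = 188 Ω
  Z4: Z = jωL = j·1.288e+04·0.02 = 0 + j257.6 Ω
  Z5: Z = 1/(jωC) = -j/(ω·C) = 0 - j2.588 Ω
Step 3 — Bridge requires nodal analysis (the Z5 bridge couples midpoints C and D, so the two paths cannot be reduced to a simple series/parallel combination). Setting node B to ground and injecting 1 A at node A, the 3-node admittance system at A, C, D solves to V_A = Z_AB = 0.2621 + j376.6 Ω = 376.6∠90.0° Ω.
Step 4 — Power factor: PF = cos(φ) = Re(Z)/|Z| = 0.26208/376.61 = 0.0006959.
Step 5 — Type: Im(Z) = 376.6 ⇒ lagging (phase φ = 90.0°).

PF = 0.0006959 (lagging, φ = 90.0°)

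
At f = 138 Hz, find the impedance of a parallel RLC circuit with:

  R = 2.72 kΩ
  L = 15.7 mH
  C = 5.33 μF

Step 1 — Angular frequency: ω = 2π·f = 2π·138 = 867.1 rad/s.
Step 2 — Component impedances:
  R: Z = R = 2720 Ω
  L: Z = jωL = j·867.1·0.0157 = 0 + j13.61 Ω
  C: Z = 1/(jωC) = -j/(ω·C) = 0 - j216.4 Ω
Step 3 — Parallel combination: 1/Z_total = 1/R + 1/L + 1/C; Z_total = 0.07758 + j14.53 Ω = 14.53∠89.7° Ω.

Z = 0.07758 + j14.53 Ω = 14.53∠89.7° Ω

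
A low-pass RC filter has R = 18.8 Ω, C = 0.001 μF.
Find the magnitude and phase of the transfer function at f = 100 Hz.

Step 1 — Angular frequency: ω = 2π·100 = 628.3 rad/s.
Step 2 — Transfer function: H(jω) = 1/(1 + jωRC).
Step 3 — Denominator: 1 + jωRC = 1 + j·628.3·18.8·1e-09 = 1 + j1.181e-05.
Step 4 — H = 1 - j1.181e-05.
Step 5 — Magnitude: |H| = 1 (-0.0 dB); phase: φ = -0.0°.

|H| = 1 (-0.0 dB), φ = -0.0°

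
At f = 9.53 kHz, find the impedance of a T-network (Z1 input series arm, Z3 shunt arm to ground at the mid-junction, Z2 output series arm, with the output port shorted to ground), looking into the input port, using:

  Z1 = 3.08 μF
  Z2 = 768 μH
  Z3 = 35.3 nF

Step 1 — Angular frequency: ω = 2π·f = 2π·9530 = 5.988e+04 rad/s.
Step 2 — Component impedances:
  Z1: Z = 1/(jωC) = -j/(ω·C) = 0 - j5.422 Ω
  Z2: Z = jωL = j·5.988e+04·0.000768 = 0 + j45.99 Ω
  Z3: Z = 1/(jωC) = -j/(ω·C) = 0 - j473.1 Ω
Step 3 — With the output port shorted to ground, the output series arm Z2 runs from the junction to ground; the shunt arm Z3 also runs from the junction to ground. They appear in parallel: Z3 || Z2 = 0 + j50.94 Ω.
Step 4 — Series with input arm Z1: Z_in = Z1 + (Z3 || Z2) = 0 + j45.52 Ω = 45.52∠90.0° Ω.

Z = 0 + j45.52 Ω = 45.52∠90.0° Ω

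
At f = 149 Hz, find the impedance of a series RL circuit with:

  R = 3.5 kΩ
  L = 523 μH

Step 1 — Angular frequency: ω = 2π·f = 2π·149 = 936.2 rad/s.
Step 2 — Component impedances:
  R: Z = R = 3500 Ω
  L: Z = jωL = j·936.2·0.000523 = 0 + j0.4896 Ω
Step 3 — Series combination: Z_total = R + L = 3500 + j0.4896 Ω = 3500∠0.0° Ω.

Z = 3500 + j0.4896 Ω = 3500∠0.0° Ω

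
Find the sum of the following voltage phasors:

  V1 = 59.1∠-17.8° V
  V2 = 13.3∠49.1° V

Step 1 — Convert each phasor to rectangular form:
  V1 = 59.1·(cos(-17.8°) + j·sin(-17.8°)) = 56.27 - j18.07 V
  V2 = 13.3·(cos(49.1°) + j·sin(49.1°)) = 8.708 + j10.05 V
Step 2 — Sum components: V_total = 64.98 - j8.014 V.
Step 3 — Convert to polar: |V_total| = 65.47 V, ∠V_total = -7.0°.

V_total = 65.47∠-7.0° V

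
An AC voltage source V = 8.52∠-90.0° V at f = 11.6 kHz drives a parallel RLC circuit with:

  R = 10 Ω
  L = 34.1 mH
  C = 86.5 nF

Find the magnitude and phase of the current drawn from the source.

Step 1 — Angular frequency: ω = 2π·f = 2π·1.16e+04 = 7.288e+04 rad/s.
Step 2 — Component impedances:
  R: Z = R = 10 Ω
  L: Z = jωL = j·7.288e+04·0.0341 = 0 + j2485 Ω
  C: Z = 1/(jωC) = -j/(ω·C) = 0 - j158.6 Ω
Step 3 — Parallel combination: 1/Z_total = 1/R + 1/L + 1/C; Z_total = 9.965 - j0.5882 Ω = 9.983∠-3.4° Ω.
Step 4 — Source phasor: V = 8.52∠-90.0° V = 0 - j8.52 V.
Step 5 — Ohm's law: I = V / Z_total = (0 - j8.52) / (9.965 - j0.5882) = 0.05029 - j0.852 A.
Step 6 — Convert to polar: |I| = 0.8535 A, ∠I = -86.6°.

I = 0.8535∠-86.6° A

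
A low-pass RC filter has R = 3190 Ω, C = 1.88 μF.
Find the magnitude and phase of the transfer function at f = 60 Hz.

Step 1 — Angular frequency: ω = 2π·60 = 377 rad/s.
Step 2 — Transfer function: H(jω) = 1/(1 + jωRC).
Step 3 — Denominator: 1 + jωRC = 1 + j·377·3190·1.88e-06 = 1 + j2.261.
Step 4 — H = 0.1636 - j0.3699.
Step 5 — Magnitude: |H| = 0.4045 (-7.9 dB); phase: φ = -66.1°.

|H| = 0.4045 (-7.9 dB), φ = -66.1°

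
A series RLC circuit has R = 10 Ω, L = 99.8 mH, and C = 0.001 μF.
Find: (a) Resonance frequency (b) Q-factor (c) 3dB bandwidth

Step 1 — Resonance condition Im(Z)=0 gives ω₀ = 1/√(LC).
Step 2 — ω₀ = 1/√(0.0998·1e-09) = 1.001e+05 rad/s.
Step 3 — f₀ = ω₀/(2π) = 1.593e+04 Hz.
Step 4 — Series Q: Q = ω₀L/R = 1.001e+05·0.0998/10 = 999.
Step 5 — 3dB bandwidth: Δω = ω₀/Q = 100.2 rad/s; BW = Δω/(2π) = 15.95 Hz.

(a) f₀ = 1.593e+04 Hz  (b) Q = 999  (c) BW = 15.95 Hz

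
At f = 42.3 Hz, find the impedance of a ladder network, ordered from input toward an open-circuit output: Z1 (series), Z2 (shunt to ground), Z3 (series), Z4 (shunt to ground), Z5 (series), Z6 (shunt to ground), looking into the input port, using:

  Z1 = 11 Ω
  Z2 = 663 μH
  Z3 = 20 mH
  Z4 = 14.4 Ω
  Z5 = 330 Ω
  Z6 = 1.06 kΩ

Step 1 — Angular frequency: ω = 2π·f = 2π·42.3 = 265.8 rad/s.
Step 2 — Component impedances:
  Z1: Z = R = 11 Ω
  Z2: Z = jωL = j·265.8·0.000663 = 0 + j0.1762 Ω
  Z3: Z = jωL = j·265.8·0.02 = 0 + j5.316 Ω
  Z4: Z = R = 14.4 Ω
  Z5: Z = R = 330 Ω
  Z6: Z = R = 1060 Ω
Step 3 — Ladder network (open output): work backward from the far end, alternating series and parallel combinations. Z_in = 11 + j0.1755 Ω = 11∠0.9° Ω.

Z = 11 + j0.1755 Ω = 11∠0.9° Ω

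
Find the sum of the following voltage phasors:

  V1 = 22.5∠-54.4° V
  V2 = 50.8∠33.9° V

Step 1 — Convert each phasor to rectangular form:
  V1 = 22.5·(cos(-54.4°) + j·sin(-54.4°)) = 13.1 - j18.29 V
  V2 = 50.8·(cos(33.9°) + j·sin(33.9°)) = 42.16 + j28.33 V
Step 2 — Sum components: V_total = 55.26 + j10.04 V.
Step 3 — Convert to polar: |V_total| = 56.17 V, ∠V_total = 10.3°.

V_total = 56.17∠10.3° V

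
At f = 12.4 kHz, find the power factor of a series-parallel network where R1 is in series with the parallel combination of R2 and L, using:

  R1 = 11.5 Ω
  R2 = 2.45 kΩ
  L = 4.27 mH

Step 1 — Angular frequency: ω = 2π·f = 2π·1.24e+04 = 7.791e+04 rad/s.
Step 2 — Component impedances:
  R1: Z = R = 11.5 Ω
  R2: Z = R = 2450 Ω
  L: Z = jωL = j·7.791e+04·0.00427 = 0 + j332.7 Ω
Step 3 — Parallel branch: R2 || L = 1/(1/R2 + 1/L) = 44.36 + j326.7 Ω.
Step 4 — Series with R1: Z_total = R1 + (R2 || L) = 55.86 + j326.7 Ω = 331.4∠80.3° Ω.
Step 5 — Power factor: PF = cos(φ) = Re(Z)/|Z| = 55.857/331.4 = 0.1685.
Step 6 — Type: Im(Z) = 326.7 ⇒ lagging (phase φ = 80.3°).

PF = 0.1685 (lagging, φ = 80.3°)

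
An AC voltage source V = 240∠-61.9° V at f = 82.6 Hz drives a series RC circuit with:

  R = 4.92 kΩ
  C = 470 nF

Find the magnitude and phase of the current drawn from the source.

Step 1 — Angular frequency: ω = 2π·f = 2π·82.6 = 519 rad/s.
Step 2 — Component impedances:
  R: Z = R = 4920 Ω
  C: Z = 1/(jωC) = -j/(ω·C) = 0 - j4100 Ω
Step 3 — Series combination: Z_total = R + C = 4920 - j4100 Ω = 6404∠-39.8° Ω.
Step 4 — Source phasor: V = 240∠-61.9° V = 113 - j211.7 V.
Step 5 — Ohm's law: I = V / Z_total = (113 - j211.7) / (4920 - j4100) = 0.03472 - j0.0141 A.
Step 6 — Convert to polar: |I| = 0.03748 A, ∠I = -22.1°.

I = 0.03748∠-22.1° A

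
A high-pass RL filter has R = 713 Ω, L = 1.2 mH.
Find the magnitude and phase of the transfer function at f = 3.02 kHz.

Step 1 — Angular frequency: ω = 2π·3020 = 1.898e+04 rad/s.
Step 2 — Transfer function: H(jω) = jωL/(R + jωL).
Step 3 — Numerator jωL = j·22.77; denominator R + jωL = 713 + j22.77.
Step 4 — H = 0.001019 + j0.0319.
Step 5 — Magnitude: |H| = 0.03192 (-29.9 dB); phase: φ = 88.2°.

|H| = 0.03192 (-29.9 dB), φ = 88.2°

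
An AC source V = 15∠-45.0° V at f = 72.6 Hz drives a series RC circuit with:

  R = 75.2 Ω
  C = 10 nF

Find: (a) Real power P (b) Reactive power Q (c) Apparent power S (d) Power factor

Step 1 — Angular frequency: ω = 2π·f = 2π·72.6 = 456.2 rad/s.
Step 2 — Component impedances:
  R: Z = R = 75.2 Ω
  C: Z = 1/(jωC) = -j/(ω·C) = 0 - j2.192e+05 Ω
Step 3 — Series combination: Z_total = R + C = 75.2 - j2.192e+05 Ω = 2.192e+05∠-90.0° Ω.
Step 4 — Source phasor: V = 15∠-45.0° V = 10.61 - j10.61 V.
Step 5 — Current: I = V / Z = 4.84e-05 + j4.837e-05 A = 6.842e-05∠45.0° A.
Step 6 — Complex power: S = V·I* = 3.521e-07 - j0.001026 VA.
Step 7 — Real power: P = Re(S) = 3.521e-07 W.
Step 8 — Reactive power: Q = Im(S) = -0.001026 VAR.
Step 9 — Apparent power: |S| = 0.001026 VA.
Step 10 — Power factor: PF = P/|S| = 0.000343 (leading).

(a) P = 3.521e-07 W  (b) Q = -0.001026 VAR  (c) S = 0.001026 VA  (d) PF = 0.000343 (leading)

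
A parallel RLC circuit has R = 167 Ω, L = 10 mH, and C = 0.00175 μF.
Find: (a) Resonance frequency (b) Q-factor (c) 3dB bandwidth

Step 1 — Resonance: ω₀ = 1/√(LC) = 1/√(0.01·1.75e-09) = 2.39e+05 rad/s.
Step 2 — f₀ = ω₀/(2π) = 3.805e+04 Hz.
Step 3 — Parallel Q: Q = R/(ω₀L) = 167/(2.39e+05·0.01) = 0.06986.
Step 4 — Bandwidth: Δω = ω₀/Q = 3.422e+06 rad/s; BW = Δω/(2π) = 5.446e+05 Hz.

(a) f₀ = 3.805e+04 Hz  (b) Q = 0.06986  (c) BW = 5.446e+05 Hz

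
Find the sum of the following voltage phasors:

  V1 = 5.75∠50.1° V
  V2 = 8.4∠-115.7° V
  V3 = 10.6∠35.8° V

Step 1 — Convert each phasor to rectangular form:
  V1 = 5.75·(cos(50.1°) + j·sin(50.1°)) = 3.688 + j4.411 V
  V2 = 8.4·(cos(-115.7°) + j·sin(-115.7°)) = -3.643 - j7.569 V
  V3 = 10.6·(cos(35.8°) + j·sin(35.8°)) = 8.597 + j6.201 V
Step 2 — Sum components: V_total = 8.643 + j3.043 V.
Step 3 — Convert to polar: |V_total| = 9.163 V, ∠V_total = 19.4°.

V_total = 9.163∠19.4° V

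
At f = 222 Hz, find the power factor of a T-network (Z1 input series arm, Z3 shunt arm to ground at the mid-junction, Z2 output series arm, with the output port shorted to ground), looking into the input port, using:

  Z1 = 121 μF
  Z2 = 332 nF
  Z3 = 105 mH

Step 1 — Angular frequency: ω = 2π·f = 2π·222 = 1395 rad/s.
Step 2 — Component impedances:
  Z1: Z = 1/(jωC) = -j/(ω·C) = 0 - j5.925 Ω
  Z2: Z = 1/(jωC) = -j/(ω·C) = 0 - j2159 Ω
  Z3: Z = jωL = j·1395·0.105 = 0 + j146.5 Ω
Step 3 — With the output port shorted to ground, the output series arm Z2 runs from the junction to ground; the shunt arm Z3 also runs from the junction to ground. They appear in parallel: Z3 || Z2 = 0 + j157.1 Ω.
Step 4 — Series with input arm Z1: Z_in = Z1 + (Z3 || Z2) = 0 + j151.2 Ω = 151.2∠90.0° Ω.
Step 5 — Power factor: PF = cos(φ) = Re(Z)/|Z| = 0/151.2 = 0.
Step 6 — Type: Im(Z) = 151.2 ⇒ lagging (phase φ = 90.0°).

PF = 0 (lagging, φ = 90.0°)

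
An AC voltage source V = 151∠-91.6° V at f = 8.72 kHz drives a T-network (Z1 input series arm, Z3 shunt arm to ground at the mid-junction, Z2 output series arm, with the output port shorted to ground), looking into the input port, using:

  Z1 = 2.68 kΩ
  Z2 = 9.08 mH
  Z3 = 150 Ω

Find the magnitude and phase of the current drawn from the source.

Step 1 — Angular frequency: ω = 2π·f = 2π·8720 = 5.479e+04 rad/s.
Step 2 — Component impedances:
  Z1: Z = R = 2680 Ω
  Z2: Z = jωL = j·5.479e+04·0.00908 = 0 + j497.5 Ω
  Z3: Z = R = 150 Ω
Step 3 — With the output port shorted to ground, the output series arm Z2 runs from the junction to ground; the shunt arm Z3 also runs from the junction to ground. They appear in parallel: Z3 || Z2 = 137.5 + j41.46 Ω.
Step 4 — Series with input arm Z1: Z_in = Z1 + (Z3 || Z2) = 2817 + j41.46 Ω = 2818∠0.8° Ω.
Step 5 — Source phasor: V = 151∠-91.6° V = -4.216 - j150.9 V.
Step 6 — Ohm's law: I = V / Z_total = (-4.216 - j150.9) / (2817 + j41.46) = -0.002284 - j0.05354 A.
Step 7 — Convert to polar: |I| = 0.05359 A, ∠I = -92.4°.

I = 0.05359∠-92.4° A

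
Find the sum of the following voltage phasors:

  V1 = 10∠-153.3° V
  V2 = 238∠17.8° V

Step 1 — Convert each phasor to rectangular form:
  V1 = 10·(cos(-153.3°) + j·sin(-153.3°)) = -8.934 - j4.493 V
  V2 = 238·(cos(17.8°) + j·sin(17.8°)) = 226.6 + j72.76 V
Step 2 — Sum components: V_total = 217.7 + j68.26 V.
Step 3 — Convert to polar: |V_total| = 228.1 V, ∠V_total = 17.4°.

V_total = 228.1∠17.4° V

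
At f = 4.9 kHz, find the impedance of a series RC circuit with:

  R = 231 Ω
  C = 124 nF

Step 1 — Angular frequency: ω = 2π·f = 2π·4900 = 3.079e+04 rad/s.
Step 2 — Component impedances:
  R: Z = R = 231 Ω
  C: Z = 1/(jωC) = -j/(ω·C) = 0 - j261.9 Ω
Step 3 — Series combination: Z_total = R + C = 231 - j261.9 Ω = 349.2∠-48.6° Ω.

Z = 231 - j261.9 Ω = 349.2∠-48.6° Ω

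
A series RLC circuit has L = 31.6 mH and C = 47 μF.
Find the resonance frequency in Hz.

Step 1 — Resonance condition Im(Z)=0 gives ω₀ = 1/√(LC).
Step 2 — ω₀ = 1/√(0.0316·4.7e-05) = 820.6 rad/s.
Step 3 — f₀ = ω₀/(2π) = 130.6 Hz.

f₀ = 130.6 Hz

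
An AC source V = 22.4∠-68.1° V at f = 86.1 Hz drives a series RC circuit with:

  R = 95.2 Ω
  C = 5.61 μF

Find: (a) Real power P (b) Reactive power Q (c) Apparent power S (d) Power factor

Step 1 — Angular frequency: ω = 2π·f = 2π·86.1 = 541 rad/s.
Step 2 — Component impedances:
  R: Z = R = 95.2 Ω
  C: Z = 1/(jωC) = -j/(ω·C) = 0 - j329.5 Ω
Step 3 — Series combination: Z_total = R + C = 95.2 - j329.5 Ω = 343∠-73.9° Ω.
Step 4 — Source phasor: V = 22.4∠-68.1° V = 8.355 - j20.78 V.
Step 5 — Current: I = V / Z = 0.06498 + j0.006583 A = 0.06531∠5.8° A.
Step 6 — Complex power: S = V·I* = 0.4061 - j1.405 VA.
Step 7 — Real power: P = Re(S) = 0.4061 W.
Step 8 — Reactive power: Q = Im(S) = -1.405 VAR.
Step 9 — Apparent power: |S| = 1.463 VA.
Step 10 — Power factor: PF = P/|S| = 0.2776 (leading).

(a) P = 0.4061 W  (b) Q = -1.405 VAR  (c) S = 1.463 VA  (d) PF = 0.2776 (leading)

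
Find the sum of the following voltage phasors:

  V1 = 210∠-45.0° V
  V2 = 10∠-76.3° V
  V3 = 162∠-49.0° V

Step 1 — Convert each phasor to rectangular form:
  V1 = 210·(cos(-45.0°) + j·sin(-45.0°)) = 148.5 - j148.5 V
  V2 = 10·(cos(-76.3°) + j·sin(-76.3°)) = 2.368 - j9.715 V
  V3 = 162·(cos(-49.0°) + j·sin(-49.0°)) = 106.3 - j122.3 V
Step 2 — Sum components: V_total = 257.1 - j280.5 V.
Step 3 — Convert to polar: |V_total| = 380.5 V, ∠V_total = -47.5°.

V_total = 380.5∠-47.5° V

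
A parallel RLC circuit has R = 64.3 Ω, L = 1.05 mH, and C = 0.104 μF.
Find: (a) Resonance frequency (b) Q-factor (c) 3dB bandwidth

Step 1 — Resonance: ω₀ = 1/√(LC) = 1/√(0.00105·1.04e-07) = 9.569e+04 rad/s.
Step 2 — f₀ = ω₀/(2π) = 1.523e+04 Hz.
Step 3 — Parallel Q: Q = R/(ω₀L) = 64.3/(9.569e+04·0.00105) = 0.6399.
Step 4 — Bandwidth: Δω = ω₀/Q = 1.495e+05 rad/s; BW = Δω/(2π) = 2.38e+04 Hz.

(a) f₀ = 1.523e+04 Hz  (b) Q = 0.6399  (c) BW = 2.38e+04 Hz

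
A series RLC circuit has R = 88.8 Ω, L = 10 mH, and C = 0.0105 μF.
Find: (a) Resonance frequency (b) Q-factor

Step 1 — Resonance condition Im(Z)=0 gives ω₀ = 1/√(LC).
Step 2 — ω₀ = 1/√(0.01·1.05e-08) = 9.759e+04 rad/s.
Step 3 — f₀ = ω₀/(2π) = 1.553e+04 Hz.
Step 4 — Series Q: Q = ω₀L/R = 9.759e+04·0.01/88.8 = 10.99.

(a) f₀ = 1.553e+04 Hz  (b) Q = 10.99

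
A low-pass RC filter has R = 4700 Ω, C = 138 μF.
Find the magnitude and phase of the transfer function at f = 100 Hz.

Step 1 — Angular frequency: ω = 2π·100 = 628.3 rad/s.
Step 2 — Transfer function: H(jω) = 1/(1 + jωRC).
Step 3 — Denominator: 1 + jωRC = 1 + j·628.3·4700·0.000138 = 1 + j407.5.
Step 4 — H = 6.021e-06 - j0.002454.
Step 5 — Magnitude: |H| = 0.002454 (-52.2 dB); phase: φ = -89.9°.

|H| = 0.002454 (-52.2 dB), φ = -89.9°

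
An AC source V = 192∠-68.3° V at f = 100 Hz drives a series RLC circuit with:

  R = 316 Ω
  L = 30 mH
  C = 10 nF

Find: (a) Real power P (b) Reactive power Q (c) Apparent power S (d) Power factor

Step 1 — Angular frequency: ω = 2π·f = 2π·100 = 628.3 rad/s.
Step 2 — Component impedances:
  R: Z = R = 316 Ω
  L: Z = jωL = j·628.3·0.03 = 0 + j18.85 Ω
  C: Z = 1/(jωC) = -j/(ω·C) = 0 - j1.592e+05 Ω
Step 3 — Series combination: Z_total = R + L + C = 316 - j1.591e+05 Ω = 1.591e+05∠-89.9° Ω.
Step 4 — Source phasor: V = 192∠-68.3° V = 70.99 - j178.4 V.
Step 5 — Current: I = V / Z = 0.001122 + j0.0004439 A = 0.001207∠21.6° A.
Step 6 — Complex power: S = V·I* = 0.00046 - j0.2316 VA.
Step 7 — Real power: P = Re(S) = 0.00046 W.
Step 8 — Reactive power: Q = Im(S) = -0.2316 VAR.
Step 9 — Apparent power: |S| = 0.2317 VA.
Step 10 — Power factor: PF = P/|S| = 0.001986 (leading).

(a) P = 0.00046 W  (b) Q = -0.2316 VAR  (c) S = 0.2317 VA  (d) PF = 0.001986 (leading)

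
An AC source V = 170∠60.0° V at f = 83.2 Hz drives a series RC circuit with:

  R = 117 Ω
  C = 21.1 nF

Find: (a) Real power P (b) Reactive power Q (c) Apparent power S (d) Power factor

Step 1 — Angular frequency: ω = 2π·f = 2π·83.2 = 522.8 rad/s.
Step 2 — Component impedances:
  R: Z = R = 117 Ω
  C: Z = 1/(jωC) = -j/(ω·C) = 0 - j9.066e+04 Ω
Step 3 — Series combination: Z_total = R + C = 117 - j9.066e+04 Ω = 9.066e+04∠-89.9° Ω.
Step 4 — Source phasor: V = 170∠60.0° V = 85 + j147.2 V.
Step 5 — Current: I = V / Z = -0.001623 + j0.0009397 A = 0.001875∠149.9° A.
Step 6 — Complex power: S = V·I* = 0.0004114 - j0.3188 VA.
Step 7 — Real power: P = Re(S) = 0.0004114 W.
Step 8 — Reactive power: Q = Im(S) = -0.3188 VAR.
Step 9 — Apparent power: |S| = 0.3188 VA.
Step 10 — Power factor: PF = P/|S| = 0.001291 (leading).

(a) P = 0.0004114 W  (b) Q = -0.3188 VAR  (c) S = 0.3188 VA  (d) PF = 0.001291 (leading)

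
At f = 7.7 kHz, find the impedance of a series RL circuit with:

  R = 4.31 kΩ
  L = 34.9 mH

Step 1 — Angular frequency: ω = 2π·f = 2π·7700 = 4.838e+04 rad/s.
Step 2 — Component impedances:
  R: Z = R = 4310 Ω
  L: Z = jωL = j·4.838e+04·0.0349 = 0 + j1688 Ω
Step 3 — Series combination: Z_total = R + L = 4310 + j1688 Ω = 4629∠21.4° Ω.

Z = 4310 + j1688 Ω = 4629∠21.4° Ω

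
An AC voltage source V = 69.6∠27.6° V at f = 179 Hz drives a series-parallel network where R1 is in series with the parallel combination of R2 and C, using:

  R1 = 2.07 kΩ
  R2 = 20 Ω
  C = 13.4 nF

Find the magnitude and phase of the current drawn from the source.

Step 1 — Angular frequency: ω = 2π·f = 2π·179 = 1125 rad/s.
Step 2 — Component impedances:
  R1: Z = R = 2070 Ω
  R2: Z = R = 20 Ω
  C: Z = 1/(jωC) = -j/(ω·C) = 0 - j6.635e+04 Ω
Step 3 — Parallel branch: R2 || C = 1/(1/R2 + 1/C) = 20 - j0.006028 Ω.
Step 4 — Series with R1: Z_total = R1 + (R2 || C) = 2090 - j0.006028 Ω = 2090∠-0.0° Ω.
Step 5 — Source phasor: V = 69.6∠27.6° V = 61.68 + j32.25 V.
Step 6 — Ohm's law: I = V / Z_total = (61.68 + j32.25) / (2090 - j0.006028) = 0.02951 + j0.01543 A.
Step 7 — Convert to polar: |I| = 0.0333 A, ∠I = 27.6°.

I = 0.0333∠27.6° A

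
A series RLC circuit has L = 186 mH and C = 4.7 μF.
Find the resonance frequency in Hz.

Step 1 — Resonance condition Im(Z)=0 gives ω₀ = 1/√(LC).
Step 2 — ω₀ = 1/√(0.186·4.7e-06) = 1070 rad/s.
Step 3 — f₀ = ω₀/(2π) = 170.2 Hz.

f₀ = 170.2 Hz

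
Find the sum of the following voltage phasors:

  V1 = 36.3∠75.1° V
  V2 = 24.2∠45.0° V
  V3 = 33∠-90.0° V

Step 1 — Convert each phasor to rectangular form:
  V1 = 36.3·(cos(75.1°) + j·sin(75.1°)) = 9.334 + j35.08 V
  V2 = 24.2·(cos(45.0°) + j·sin(45.0°)) = 17.11 + j17.11 V
  V3 = 33·(cos(-90.0°) + j·sin(-90.0°)) = 0 - j33 V
Step 2 — Sum components: V_total = 26.45 + j19.19 V.
Step 3 — Convert to polar: |V_total| = 32.68 V, ∠V_total = 36.0°.

V_total = 32.68∠36.0° V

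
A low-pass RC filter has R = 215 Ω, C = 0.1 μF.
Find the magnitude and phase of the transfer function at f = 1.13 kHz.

Step 1 — Angular frequency: ω = 2π·1130 = 7100 rad/s.
Step 2 — Transfer function: H(jω) = 1/(1 + jωRC).
Step 3 — Denominator: 1 + jωRC = 1 + j·7100·215·1e-07 = 1 + j0.1526.
Step 4 — H = 0.9772 - j0.1492.
Step 5 — Magnitude: |H| = 0.9885 (-0.1 dB); phase: φ = -8.7°.

|H| = 0.9885 (-0.1 dB), φ = -8.7°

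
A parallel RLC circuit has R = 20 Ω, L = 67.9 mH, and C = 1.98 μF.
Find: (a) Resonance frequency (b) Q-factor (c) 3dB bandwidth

Step 1 — Resonance: ω₀ = 1/√(LC) = 1/√(0.0679·1.98e-06) = 2727 rad/s.
Step 2 — f₀ = ω₀/(2π) = 434.1 Hz.
Step 3 — Parallel Q: Q = R/(ω₀L) = 20/(2727·0.0679) = 0.108.
Step 4 — Bandwidth: Δω = ω₀/Q = 2.525e+04 rad/s; BW = Δω/(2π) = 4019 Hz.

(a) f₀ = 434.1 Hz  (b) Q = 0.108  (c) BW = 4019 Hz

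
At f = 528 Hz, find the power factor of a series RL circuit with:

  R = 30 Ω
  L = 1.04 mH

Step 1 — Angular frequency: ω = 2π·f = 2π·528 = 3318 rad/s.
Step 2 — Component impedances:
  R: Z = R = 30 Ω
  L: Z = jωL = j·3318·0.00104 = 0 + j3.45 Ω
Step 3 — Series combination: Z_total = R + L = 30 + j3.45 Ω = 30.2∠6.6° Ω.
Step 4 — Power factor: PF = cos(φ) = Re(Z)/|Z| = 30/30.1977 = 0.9935.
Step 5 — Type: Im(Z) = 3.45 ⇒ lagging (phase φ = 6.6°).

PF = 0.9935 (lagging, φ = 6.6°)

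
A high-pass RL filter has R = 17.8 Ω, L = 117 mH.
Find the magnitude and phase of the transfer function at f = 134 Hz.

Step 1 — Angular frequency: ω = 2π·134 = 841.9 rad/s.
Step 2 — Transfer function: H(jω) = jωL/(R + jωL).
Step 3 — Numerator jωL = j·98.51; denominator R + jωL = 17.8 + j98.51.
Step 4 — H = 0.9684 + j0.175.
Step 5 — Magnitude: |H| = 0.9841 (-0.1 dB); phase: φ = 10.2°.

|H| = 0.9841 (-0.1 dB), φ = 10.2°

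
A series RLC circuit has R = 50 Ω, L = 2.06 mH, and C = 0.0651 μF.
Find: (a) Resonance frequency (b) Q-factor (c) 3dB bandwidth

Step 1 — Resonance: ω₀ = 1/√(LC) = 1/√(0.00206·6.51e-08) = 8.635e+04 rad/s.
Step 2 — f₀ = ω₀/(2π) = 1.374e+04 Hz.
Step 3 — Series Q: Q = ω₀L/R = 8.635e+04·0.00206/50 = 3.558.
Step 4 — Bandwidth: Δω = ω₀/Q = 2.427e+04 rad/s; BW = Δω/(2π) = 3863 Hz.

(a) f₀ = 1.374e+04 Hz  (b) Q = 3.558  (c) BW = 3863 Hz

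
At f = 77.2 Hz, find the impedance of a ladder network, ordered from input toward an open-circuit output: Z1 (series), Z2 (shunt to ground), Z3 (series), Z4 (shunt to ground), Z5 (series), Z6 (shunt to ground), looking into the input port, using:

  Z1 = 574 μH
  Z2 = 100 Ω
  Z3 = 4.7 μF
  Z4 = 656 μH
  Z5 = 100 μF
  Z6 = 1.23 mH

Step 1 — Angular frequency: ω = 2π·f = 2π·77.2 = 485.1 rad/s.
Step 2 — Component impedances:
  Z1: Z = jωL = j·485.1·0.000574 = 0 + j0.2784 Ω
  Z2: Z = R = 100 Ω
  Z3: Z = 1/(jωC) = -j/(ω·C) = 0 - j438.6 Ω
  Z4: Z = jωL = j·485.1·0.000656 = 0 + j0.3182 Ω
  Z5: Z = 1/(jωC) = -j/(ω·C) = 0 - j20.62 Ω
  Z6: Z = jωL = j·485.1·0.00123 = 0 + j0.5966 Ω
Step 3 — Ladder network (open output): work backward from the far end, alternating series and parallel combinations. Z_in = 95.05 - j21.41 Ω = 97.43∠-12.7° Ω.

Z = 95.05 - j21.41 Ω = 97.43∠-12.7° Ω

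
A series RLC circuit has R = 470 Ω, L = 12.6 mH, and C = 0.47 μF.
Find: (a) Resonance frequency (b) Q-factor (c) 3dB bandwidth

Step 1 — Resonance: ω₀ = 1/√(LC) = 1/√(0.0126·4.7e-07) = 1.299e+04 rad/s.
Step 2 — f₀ = ω₀/(2π) = 2068 Hz.
Step 3 — Series Q: Q = ω₀L/R = 1.299e+04·0.0126/470 = 0.3484.
Step 4 — Bandwidth: Δω = ω₀/Q = 3.73e+04 rad/s; BW = Δω/(2π) = 5937 Hz.

(a) f₀ = 2068 Hz  (b) Q = 0.3484  (c) BW = 5937 Hz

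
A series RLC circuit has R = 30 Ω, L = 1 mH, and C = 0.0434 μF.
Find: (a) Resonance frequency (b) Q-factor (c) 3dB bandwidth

Step 1 — Resonance: ω₀ = 1/√(LC) = 1/√(0.001·4.34e-08) = 1.518e+05 rad/s.
Step 2 — f₀ = ω₀/(2π) = 2.416e+04 Hz.
Step 3 — Series Q: Q = ω₀L/R = 1.518e+05·0.001/30 = 5.06.
Step 4 — Bandwidth: Δω = ω₀/Q = 3e+04 rad/s; BW = Δω/(2π) = 4775 Hz.

(a) f₀ = 2.416e+04 Hz  (b) Q = 5.06  (c) BW = 4775 Hz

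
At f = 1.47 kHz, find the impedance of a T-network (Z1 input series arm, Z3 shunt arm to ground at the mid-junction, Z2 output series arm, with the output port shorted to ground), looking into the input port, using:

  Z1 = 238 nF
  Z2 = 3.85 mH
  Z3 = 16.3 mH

Step 1 — Angular frequency: ω = 2π·f = 2π·1470 = 9236 rad/s.
Step 2 — Component impedances:
  Z1: Z = 1/(jωC) = -j/(ω·C) = 0 - j454.9 Ω
  Z2: Z = jωL = j·9236·0.00385 = 0 + j35.56 Ω
  Z3: Z = jωL = j·9236·0.0163 = 0 + j150.6 Ω
Step 3 — With the output port shorted to ground, the output series arm Z2 runs from the junction to ground; the shunt arm Z3 also runs from the junction to ground. They appear in parallel: Z3 || Z2 = 0 + j28.77 Ω.
Step 4 — Series with input arm Z1: Z_in = Z1 + (Z3 || Z2) = 0 - j426.1 Ω = 426.1∠-90.0° Ω.

Z = 0 - j426.1 Ω = 426.1∠-90.0° Ω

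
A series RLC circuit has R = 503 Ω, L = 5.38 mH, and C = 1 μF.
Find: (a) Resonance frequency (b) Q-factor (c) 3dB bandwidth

Step 1 — Resonance: ω₀ = 1/√(LC) = 1/√(0.00538·1e-06) = 1.363e+04 rad/s.
Step 2 — f₀ = ω₀/(2π) = 2170 Hz.
Step 3 — Series Q: Q = ω₀L/R = 1.363e+04·0.00538/503 = 0.1458.
Step 4 — Bandwidth: Δω = ω₀/Q = 9.349e+04 rad/s; BW = Δω/(2π) = 1.488e+04 Hz.

(a) f₀ = 2170 Hz  (b) Q = 0.1458  (c) BW = 1.488e+04 Hz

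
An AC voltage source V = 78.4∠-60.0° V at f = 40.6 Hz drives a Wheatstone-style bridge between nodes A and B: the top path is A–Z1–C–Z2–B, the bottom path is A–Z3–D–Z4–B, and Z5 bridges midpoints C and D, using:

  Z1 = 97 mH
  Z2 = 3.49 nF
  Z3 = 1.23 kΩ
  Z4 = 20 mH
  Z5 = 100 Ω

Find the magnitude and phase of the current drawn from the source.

Step 1 — Angular frequency: ω = 2π·f = 2π·40.6 = 255.1 rad/s.
Step 2 — Component impedances:
  Z1: Z = jωL = j·255.1·0.097 = 0 + j24.74 Ω
  Z2: Z = 1/(jωC) = -j/(ω·C) = 0 - j1.123e+06 Ω
  Z3: Z = R = 1230 Ω
  Z4: Z = jωL = j·255.1·0.02 = 0 + j5.102 Ω
  Z5: Z = R = 100 Ω
Step 3 — Bridge requires nodal analysis (the Z5 bridge couples midpoints C and D, so the two paths cannot be reduced to a simple series/parallel combination). Setting node B to ground and injecting 1 A at node A, the 3-node admittance system at A, C, D solves to V_A = Z_AB = 92.88 + j26.25 Ω = 96.51∠15.8° Ω.
Step 4 — Source phasor: V = 78.4∠-60.0° V = 39.2 - j67.9 V.
Step 5 — Ohm's law: I = V / Z_total = (39.2 - j67.9) / (92.88 + j26.25) = 0.1995 - j0.7874 A.
Step 6 — Convert to polar: |I| = 0.8123 A, ∠I = -75.8°.

I = 0.8123∠-75.8° A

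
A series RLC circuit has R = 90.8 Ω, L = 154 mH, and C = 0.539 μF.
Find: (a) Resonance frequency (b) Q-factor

Step 1 — Resonance condition Im(Z)=0 gives ω₀ = 1/√(LC).
Step 2 — ω₀ = 1/√(0.154·5.39e-07) = 3471 rad/s.
Step 3 — f₀ = ω₀/(2π) = 552.4 Hz.
Step 4 — Series Q: Q = ω₀L/R = 3471·0.154/90.8 = 5.887.

(a) f₀ = 552.4 Hz  (b) Q = 5.887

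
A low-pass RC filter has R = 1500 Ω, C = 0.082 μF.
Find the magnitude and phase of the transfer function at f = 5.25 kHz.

Step 1 — Angular frequency: ω = 2π·5250 = 3.299e+04 rad/s.
Step 2 — Transfer function: H(jω) = 1/(1 + jωRC).
Step 3 — Denominator: 1 + jωRC = 1 + j·3.299e+04·1500·8.2e-08 = 1 + j4.057.
Step 4 — H = 0.05727 - j0.2324.
Step 5 — Magnitude: |H| = 0.2393 (-12.4 dB); phase: φ = -76.2°.

|H| = 0.2393 (-12.4 dB), φ = -76.2°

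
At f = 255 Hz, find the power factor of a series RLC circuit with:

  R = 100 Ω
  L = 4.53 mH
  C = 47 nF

Step 1 — Angular frequency: ω = 2π·f = 2π·255 = 1602 rad/s.
Step 2 — Component impedances:
  R: Z = R = 100 Ω
  L: Z = jωL = j·1602·0.00453 = 0 + j7.258 Ω
  C: Z = 1/(jωC) = -j/(ω·C) = 0 - j1.328e+04 Ω
Step 3 — Series combination: Z_total = R + L + C = 100 - j1.327e+04 Ω = 1.327e+04∠-89.6° Ω.
Step 4 — Power factor: PF = cos(φ) = Re(Z)/|Z| = 100/13273 = 0.007534.
Step 5 — Type: Im(Z) = -1.327e+04 ⇒ leading (phase φ = -89.6°).

PF = 0.007534 (leading, φ = -89.6°)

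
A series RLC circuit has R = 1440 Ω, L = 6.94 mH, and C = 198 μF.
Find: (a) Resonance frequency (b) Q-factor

Step 1 — Resonance condition Im(Z)=0 gives ω₀ = 1/√(LC).
Step 2 — ω₀ = 1/√(0.00694·0.000198) = 853.1 rad/s.
Step 3 — f₀ = ω₀/(2π) = 135.8 Hz.
Step 4 — Series Q: Q = ω₀L/R = 853.1·0.00694/1440 = 0.004111.

(a) f₀ = 135.8 Hz  (b) Q = 0.004111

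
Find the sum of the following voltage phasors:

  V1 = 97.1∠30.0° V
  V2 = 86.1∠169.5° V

Step 1 — Convert each phasor to rectangular form:
  V1 = 97.1·(cos(30.0°) + j·sin(30.0°)) = 84.09 + j48.55 V
  V2 = 86.1·(cos(169.5°) + j·sin(169.5°)) = -84.66 + j15.69 V
Step 2 — Sum components: V_total = -0.5672 + j64.24 V.
Step 3 — Convert to polar: |V_total| = 64.24 V, ∠V_total = 90.5°.

V_total = 64.24∠90.5° V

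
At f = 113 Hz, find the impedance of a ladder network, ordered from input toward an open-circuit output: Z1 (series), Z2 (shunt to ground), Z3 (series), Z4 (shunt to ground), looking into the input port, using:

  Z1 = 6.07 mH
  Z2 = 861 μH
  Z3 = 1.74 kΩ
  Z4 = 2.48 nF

Step 1 — Angular frequency: ω = 2π·f = 2π·113 = 710 rad/s.
Step 2 — Component impedances:
  Z1: Z = jωL = j·710·0.00607 = 0 + j4.31 Ω
  Z2: Z = jωL = j·710·0.000861 = 0 + j0.6113 Ω
  Z3: Z = R = 1740 Ω
  Z4: Z = 1/(jωC) = -j/(ω·C) = 0 - j5.679e+05 Ω
Step 3 — Ladder network (open output): work backward from the far end, alternating series and parallel combinations. Z_in = 0 + j4.921 Ω = 4.921∠90.0° Ω.

Z = 0 + j4.921 Ω = 4.921∠90.0° Ω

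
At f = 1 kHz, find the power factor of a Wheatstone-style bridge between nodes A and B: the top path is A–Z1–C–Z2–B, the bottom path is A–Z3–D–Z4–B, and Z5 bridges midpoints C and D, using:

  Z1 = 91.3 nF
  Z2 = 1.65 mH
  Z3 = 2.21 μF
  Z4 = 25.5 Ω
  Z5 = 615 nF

Step 1 — Angular frequency: ω = 2π·f = 2π·1000 = 6283 rad/s.
Step 2 — Component impedances:
  Z1: Z = 1/(jωC) = -j/(ω·C) = 0 - j1743 Ω
  Z2: Z = jωL = j·6283·0.00165 = 0 + j10.37 Ω
  Z3: Z = 1/(jωC) = -j/(ω·C) = 0 - j72.02 Ω
  Z4: Z = R = 25.5 Ω
  Z5: Z = 1/(jωC) = -j/(ω·C) = 0 - j258.8 Ω
Step 3 — Bridge requires nodal analysis (the Z5 bridge couples midpoints C and D, so the two paths cannot be reduced to a simple series/parallel combination). Setting node B to ground and injecting 1 A at node A, the 3-node admittance system at A, C, D solves to V_A = Z_AB = 23.1 - j71.87 Ω = 75.49∠-72.2° Ω.
Step 4 — Power factor: PF = cos(φ) = Re(Z)/|Z| = 23.1/75.49 = 0.306.
Step 5 — Type: Im(Z) = -71.87 ⇒ leading (phase φ = -72.2°).

PF = 0.306 (leading, φ = -72.2°)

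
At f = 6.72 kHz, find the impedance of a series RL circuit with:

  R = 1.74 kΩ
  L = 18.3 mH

Step 1 — Angular frequency: ω = 2π·f = 2π·6720 = 4.222e+04 rad/s.
Step 2 — Component impedances:
  R: Z = R = 1740 Ω
  L: Z = jωL = j·4.222e+04·0.0183 = 0 + j772.7 Ω
Step 3 — Series combination: Z_total = R + L = 1740 + j772.7 Ω = 1904∠23.9° Ω.

Z = 1740 + j772.7 Ω = 1904∠23.9° Ω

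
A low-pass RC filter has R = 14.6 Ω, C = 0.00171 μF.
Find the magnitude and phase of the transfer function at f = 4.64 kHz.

Step 1 — Angular frequency: ω = 2π·4640 = 2.915e+04 rad/s.
Step 2 — Transfer function: H(jω) = 1/(1 + jωRC).
Step 3 — Denominator: 1 + jωRC = 1 + j·2.915e+04·14.6·1.71e-09 = 1 + j0.0007279.
Step 4 — H = 1 - j0.0007279.
Step 5 — Magnitude: |H| = 1 (-0.0 dB); phase: φ = -0.0°.

|H| = 1 (-0.0 dB), φ = -0.0°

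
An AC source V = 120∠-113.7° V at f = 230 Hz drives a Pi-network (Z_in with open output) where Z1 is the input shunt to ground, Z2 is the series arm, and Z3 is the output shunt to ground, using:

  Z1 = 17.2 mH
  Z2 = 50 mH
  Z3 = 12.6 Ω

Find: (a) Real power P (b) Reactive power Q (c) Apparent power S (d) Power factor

Step 1 — Angular frequency: ω = 2π·f = 2π·230 = 1445 rad/s.
Step 2 — Component impedances:
  Z1: Z = jωL = j·1445·0.0172 = 0 + j24.86 Ω
  Z2: Z = jωL = j·1445·0.05 = 0 + j72.26 Ω
  Z3: Z = R = 12.6 Ω
Step 3 — With open output, the series arm Z2 and the output shunt Z3 appear in series to ground: Z2 + Z3 = 12.6 + j72.26 Ω.
Step 4 — Parallel with input shunt Z1: Z_in = Z1 || (Z2 + Z3) = 0.8118 + j18.6 Ω = 18.62∠87.5° Ω.
Step 5 — Source phasor: V = 120∠-113.7° V = -48.23 - j109.9 V.
Step 6 — Current: I = V / Z = -6.009 + j2.331 A = 6.446∠158.8° A.
Step 7 — Complex power: S = V·I* = 33.73 + j772.7 VA.
Step 8 — Real power: P = Re(S) = 33.73 W.
Step 9 — Reactive power: Q = Im(S) = 772.7 VAR.
Step 10 — Apparent power: |S| = 773.5 VA.
Step 11 — Power factor: PF = P/|S| = 0.0436 (lagging).

(a) P = 33.73 W  (b) Q = 772.7 VAR  (c) S = 773.5 VA  (d) PF = 0.0436 (lagging)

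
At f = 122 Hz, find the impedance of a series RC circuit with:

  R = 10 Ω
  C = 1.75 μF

Step 1 — Angular frequency: ω = 2π·f = 2π·122 = 766.5 rad/s.
Step 2 — Component impedances:
  R: Z = R = 10 Ω
  C: Z = 1/(jωC) = -j/(ω·C) = 0 - j745.5 Ω
Step 3 — Series combination: Z_total = R + C = 10 - j745.5 Ω = 745.5∠-89.2° Ω.

Z = 10 - j745.5 Ω = 745.5∠-89.2° Ω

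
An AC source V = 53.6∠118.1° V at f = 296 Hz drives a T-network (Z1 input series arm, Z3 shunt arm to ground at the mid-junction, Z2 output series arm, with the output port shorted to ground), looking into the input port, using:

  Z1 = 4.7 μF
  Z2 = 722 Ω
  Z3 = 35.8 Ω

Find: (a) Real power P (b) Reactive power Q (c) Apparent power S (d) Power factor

Step 1 — Angular frequency: ω = 2π·f = 2π·296 = 1860 rad/s.
Step 2 — Component impedances:
  Z1: Z = 1/(jωC) = -j/(ω·C) = 0 - j114.4 Ω
  Z2: Z = R = 722 Ω
  Z3: Z = R = 35.8 Ω
Step 3 — With the output port shorted to ground, the output series arm Z2 runs from the junction to ground; the shunt arm Z3 also runs from the junction to ground. They appear in parallel: Z3 || Z2 = 34.11 Ω.
Step 4 — Series with input arm Z1: Z_in = Z1 + (Z3 || Z2) = 34.11 - j114.4 Ω = 119.4∠-73.4° Ω.
Step 5 — Source phasor: V = 53.6∠118.1° V = -25.25 + j47.28 V.
Step 6 — Current: I = V / Z = -0.44 - j0.0895 A = 0.449∠-168.5° A.
Step 7 — Complex power: S = V·I* = 6.876 - j23.06 VA.
Step 8 — Real power: P = Re(S) = 6.876 W.
Step 9 — Reactive power: Q = Im(S) = -23.06 VAR.
Step 10 — Apparent power: |S| = 24.07 VA.
Step 11 — Power factor: PF = P/|S| = 0.2857 (leading).

(a) P = 6.876 W  (b) Q = -23.06 VAR  (c) S = 24.07 VA  (d) PF = 0.2857 (leading)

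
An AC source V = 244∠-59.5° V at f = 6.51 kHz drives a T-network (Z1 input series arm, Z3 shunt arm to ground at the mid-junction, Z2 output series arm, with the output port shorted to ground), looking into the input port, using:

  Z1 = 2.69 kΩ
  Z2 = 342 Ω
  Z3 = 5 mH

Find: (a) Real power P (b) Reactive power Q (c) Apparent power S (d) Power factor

Step 1 — Angular frequency: ω = 2π·f = 2π·6510 = 4.09e+04 rad/s.
Step 2 — Component impedances:
  Z1: Z = R = 2690 Ω
  Z2: Z = R = 342 Ω
  Z3: Z = jωL = j·4.09e+04·0.005 = 0 + j204.5 Ω
Step 3 — With the output port shorted to ground, the output series arm Z2 runs from the junction to ground; the shunt arm Z3 also runs from the junction to ground. They appear in parallel: Z3 || Z2 = 90.09 + j150.6 Ω.
Step 4 — Series with input arm Z1: Z_in = Z1 + (Z3 || Z2) = 2780 + j150.6 Ω = 2784∠3.1° Ω.
Step 5 — Source phasor: V = 244∠-59.5° V = 123.8 - j210.2 V.
Step 6 — Current: I = V / Z = 0.04033 - j0.07781 A = 0.08764∠-62.6° A.
Step 7 — Complex power: S = V·I* = 21.35 + j1.157 VA.
Step 8 — Real power: P = Re(S) = 21.35 W.
Step 9 — Reactive power: Q = Im(S) = 1.157 VAR.
Step 10 — Apparent power: |S| = 21.38 VA.
Step 11 — Power factor: PF = P/|S| = 0.9985 (lagging).

(a) P = 21.35 W  (b) Q = 1.157 VAR  (c) S = 21.38 VA  (d) PF = 0.9985 (lagging)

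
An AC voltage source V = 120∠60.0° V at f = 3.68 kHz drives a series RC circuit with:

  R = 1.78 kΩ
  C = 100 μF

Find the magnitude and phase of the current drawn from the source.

Step 1 — Angular frequency: ω = 2π·f = 2π·3680 = 2.312e+04 rad/s.
Step 2 — Component impedances:
  R: Z = R = 1780 Ω
  C: Z = 1/(jωC) = -j/(ω·C) = 0 - j0.4325 Ω
Step 3 — Series combination: Z_total = R + C = 1780 - j0.4325 Ω = 1780∠-0.0° Ω.
Step 4 — Source phasor: V = 120∠60.0° V = 60 + j103.9 V.
Step 5 — Ohm's law: I = V / Z_total = (60 + j103.9) / (1780 - j0.4325) = 0.03369 + j0.05839 A.
Step 6 — Convert to polar: |I| = 0.06742 A, ∠I = 60.0°.

I = 0.06742∠60.0° A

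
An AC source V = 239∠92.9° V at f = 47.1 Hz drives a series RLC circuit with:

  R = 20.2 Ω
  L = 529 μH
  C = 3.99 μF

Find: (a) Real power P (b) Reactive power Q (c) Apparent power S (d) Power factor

Step 1 — Angular frequency: ω = 2π·f = 2π·47.1 = 295.9 rad/s.
Step 2 — Component impedances:
  R: Z = R = 20.2 Ω
  L: Z = jωL = j·295.9·0.000529 = 0 + j0.1566 Ω
  C: Z = 1/(jωC) = -j/(ω·C) = 0 - j846.9 Ω
Step 3 — Series combination: Z_total = R + L + C = 20.2 - j846.7 Ω = 847∠-88.6° Ω.
Step 4 — Source phasor: V = 239∠92.9° V = -12.09 + j238.7 V.
Step 5 — Current: I = V / Z = -0.2821 - j0.007551 A = 0.2822∠-178.5° A.
Step 6 — Complex power: S = V·I* = 1.608 - j67.42 VA.
Step 7 — Real power: P = Re(S) = 1.608 W.
Step 8 — Reactive power: Q = Im(S) = -67.42 VAR.
Step 9 — Apparent power: |S| = 67.44 VA.
Step 10 — Power factor: PF = P/|S| = 0.02385 (leading).

(a) P = 1.608 W  (b) Q = -67.42 VAR  (c) S = 67.44 VA  (d) PF = 0.02385 (leading)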